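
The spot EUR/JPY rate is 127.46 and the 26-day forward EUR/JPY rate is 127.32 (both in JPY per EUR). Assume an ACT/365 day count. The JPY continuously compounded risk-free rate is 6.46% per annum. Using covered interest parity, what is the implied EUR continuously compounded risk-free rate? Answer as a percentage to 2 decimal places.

F = S·e^((r_JPY − r_EUR)T) ⇒ r_EUR = r_JPY − ln(F/S)/T
ln(127.32/127.46) = -0.001099; /(26/365) = -0.015428
r_EUR = 0.0646 + 0.015428 = 0.080028
r_EUR = 8.00%

8.00%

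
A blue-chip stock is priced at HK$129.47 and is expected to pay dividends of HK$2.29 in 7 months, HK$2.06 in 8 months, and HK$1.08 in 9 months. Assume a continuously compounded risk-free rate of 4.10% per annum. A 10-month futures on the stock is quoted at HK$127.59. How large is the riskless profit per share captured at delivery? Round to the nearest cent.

PV(dividends) I = 2.29·e^(−0.0410·7/12) + 2.06·e^(−0.0410·8/12) + 1.08·e^(−0.0410·9/12) = 5.2876
Fair futures F* = (S − I)·e^(rT) = (129.47 − 5.2876)·e^0.034167 = 124.1824 × 1.034757 = 128.4986
Market HK$127.59 < fair 128.4986: forward underpriced → reverse cash-and-carry (short the stock, invest proceeds at r, pay the dividends, go long the forward).
Profit at T = |F_mkt − F*| = |127.59 − 128.4986| = HK$0.91 per share

HK$0.91 per share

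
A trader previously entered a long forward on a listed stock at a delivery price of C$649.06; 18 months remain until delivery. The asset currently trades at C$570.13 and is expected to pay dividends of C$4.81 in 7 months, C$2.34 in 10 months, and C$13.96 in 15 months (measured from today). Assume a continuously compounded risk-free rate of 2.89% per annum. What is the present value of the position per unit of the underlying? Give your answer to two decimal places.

-C$71.87

PV(remaining dividends) I = 4.81·e^(−0.0289·7/12) + 2.34·e^(−0.0289·10/12) + 13.96·e^(−0.0289·15/12) = 20.4786
Current forward F = (S − I)·e^(rT) = (570.13 − 20.4786)·e^(0.0289·18/12) = 549.6514 × 1.044303 = 574.0026
Value (long) = (F − K)·e^(−rT) = (574.0026 − 649.06) × 0.957576 = -71.8732
Value = -C$71.87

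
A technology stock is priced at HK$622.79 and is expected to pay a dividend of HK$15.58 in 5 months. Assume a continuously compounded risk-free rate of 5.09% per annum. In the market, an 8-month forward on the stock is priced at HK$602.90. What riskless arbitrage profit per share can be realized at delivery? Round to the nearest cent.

PV(dividends) I = 15.58·e^(−0.0509·5/12) = 15.2531
Fair forward F* = (S − I)·e^(rT) = (622.79 − 15.2531)·e^0.033933 = 607.5369 × 1.034515 = 628.5060
Market HK$602.90 < fair 628.5060: forward underpriced → reverse cash-and-carry (short the stock, invest proceeds at r, pay the dividends, go long the forward).
Profit at T = |F_mkt − F*| = |602.90 − 628.5060| = HK$25.61 per share

HK$25.61 per share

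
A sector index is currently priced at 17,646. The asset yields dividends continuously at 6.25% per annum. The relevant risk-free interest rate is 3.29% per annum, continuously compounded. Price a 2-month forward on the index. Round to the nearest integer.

17,559

F = S·e^((r − q)T) = 17646 · e^((0.0329 − 0.0625) × 2/12)
= 17646 · e^-0.004933 = 17646 × 0.995079
F = 17,559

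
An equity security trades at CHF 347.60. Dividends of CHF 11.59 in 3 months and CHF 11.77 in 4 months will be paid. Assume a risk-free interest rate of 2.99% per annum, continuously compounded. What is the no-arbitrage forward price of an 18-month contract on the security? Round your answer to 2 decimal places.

CHF 339.33

PV(dividends) I = 11.59·e^(−0.0299·3/12) + 11.77·e^(−0.0299·4/12)
I = 11.5037 + 11.6533 = 23.1570
F = (S − I)·e^(rT) = (347.60 − 23.1570) · e^(0.0299·18/12)
= 324.4430 · e^0.044850 = 324.4430 × 1.045871 = CHF 339.33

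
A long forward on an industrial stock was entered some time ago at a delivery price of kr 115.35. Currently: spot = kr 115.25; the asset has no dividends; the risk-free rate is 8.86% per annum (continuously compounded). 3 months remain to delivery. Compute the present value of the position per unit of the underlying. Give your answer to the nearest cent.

Current fair forward for the remaining 3 months: F = S·e^(r·T), r = 0.0886
F = 115.25 · e^(0.0886 × 3/12) = 115.25 × 1.022397 = 117.8313
Value of long forward = (F − K)·e^(−rT) = (117.8313 − 115.35) · e^(−0.0886·3/12)
= 2.4813 × 0.978094 = 2.43

kr 2.43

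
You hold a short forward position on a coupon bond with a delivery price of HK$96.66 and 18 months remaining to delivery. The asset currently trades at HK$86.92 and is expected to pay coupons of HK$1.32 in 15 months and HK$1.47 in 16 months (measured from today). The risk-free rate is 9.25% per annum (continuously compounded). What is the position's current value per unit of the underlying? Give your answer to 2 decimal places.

PV(remaining coupons) I = 1.32·e^(−0.0925·15/12) + 1.47·e^(−0.0925·16/12) = 2.4753
Current forward F = (S − I)·e^(rT) = (86.92 − 2.4753)·e^(0.0925·18/12) = 84.4447 × 1.148837 = 97.0132
Value (long) = (F − K)·e^(−rT) = (97.0132 − 96.66) × 0.870446 = 0.3074
Short position value = −(long value) = -HK$0.31

-HK$0.31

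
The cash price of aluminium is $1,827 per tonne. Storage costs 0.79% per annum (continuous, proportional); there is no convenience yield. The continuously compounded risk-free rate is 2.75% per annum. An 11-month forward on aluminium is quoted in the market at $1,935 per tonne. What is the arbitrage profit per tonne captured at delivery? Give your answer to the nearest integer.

Fair forward: F* = S·e^(carry·T), with carry = (r + u) = 0.0275 + 0.0079 = 0.0354
F* = 1827 · e^(0.0354 × 11/12) = 1827 · e^0.032450 = 1827 × 1.032982 = $1887.2581
Market $1935 > fair $1887.2581: forward overpriced → cash-and-carry (buy spot, short the forward).
At maturity, profit = |F_mkt − F*| = |1935 − 1887.2581| = $48 per tonne

$48 per tonne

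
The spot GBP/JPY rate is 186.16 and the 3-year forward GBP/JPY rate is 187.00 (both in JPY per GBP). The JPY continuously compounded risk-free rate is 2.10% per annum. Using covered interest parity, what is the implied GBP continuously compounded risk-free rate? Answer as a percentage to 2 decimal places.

F = S·e^((r_JPY − r_GBP)T) ⇒ r_GBP = r_JPY − ln(F/S)/T
ln(187.00/186.16) = 0.004502; /(3) = 0.001501
r_GBP = 0.0210 − 0.001501 = 0.019499
r_GBP = 1.95%

1.95%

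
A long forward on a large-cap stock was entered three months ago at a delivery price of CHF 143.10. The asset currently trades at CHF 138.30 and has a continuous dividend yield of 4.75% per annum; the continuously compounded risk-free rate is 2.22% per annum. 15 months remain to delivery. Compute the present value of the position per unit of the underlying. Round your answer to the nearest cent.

-CHF 8.86

Current fair forward for the remaining 15 months: F = S·e^((r − q)·T), (r − q) = 0.0222 − 0.0475 = -0.0253
F = 138.30 · e^(-0.0253 × 15/12) = 138.30 × 0.968870 = 133.9947
Value of long forward = (F − K)·e^(−rT) = (133.9947 − 143.10) · e^(−0.0222·15/12)
= -9.1053 × 0.972631 = -8.86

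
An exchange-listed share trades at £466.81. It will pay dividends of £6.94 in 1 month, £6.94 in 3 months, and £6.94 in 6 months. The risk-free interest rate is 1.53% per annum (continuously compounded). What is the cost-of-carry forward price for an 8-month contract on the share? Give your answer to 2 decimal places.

PV(dividends) I = 6.94·e^(−0.0153·1/12) + 6.94·e^(−0.0153·3/12) + 6.94·e^(−0.0153·6/12)
I = 6.9312 + 6.9135 + 6.8871 = 20.7318
F = (S − I)·e^(rT) = (466.81 − 20.7318) · e^(0.0153·8/12)
= 446.0782 · e^0.010200 = 446.0782 × 1.010252 = £450.65

£450.65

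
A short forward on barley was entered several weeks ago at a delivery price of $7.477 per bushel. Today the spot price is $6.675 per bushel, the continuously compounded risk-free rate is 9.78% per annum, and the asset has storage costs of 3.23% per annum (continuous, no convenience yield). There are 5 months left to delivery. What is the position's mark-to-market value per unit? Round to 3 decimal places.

$0.413 per bushel

Current fair forward for the remaining 5 months: F = S·e^((r + u)·T), (r + u) = 0.0978 + 0.0323 = 0.1301
F = 6.675 · e^(0.1301 × 5/12) = 6.675 × 1.055705 = 7.0468
Value of long forward = (F − K)·e^(−rT) = (7.0468 − 7.477) · e^(−0.0978·5/12)
= -0.4302 × 0.960069 = -0.413
Short position value = −(long value) = $0.413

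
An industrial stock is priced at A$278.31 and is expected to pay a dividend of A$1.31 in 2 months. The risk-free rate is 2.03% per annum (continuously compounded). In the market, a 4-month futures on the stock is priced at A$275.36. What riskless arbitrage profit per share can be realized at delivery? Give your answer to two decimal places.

A$3.53 per share

PV(dividends) I = 1.31·e^(−0.0203·2/12) = 1.3056
Fair futures F* = (S − I)·e^(rT) = (278.31 − 1.3056)·e^0.006767 = 277.0044 × 1.006790 = 278.8853
Market A$275.36 < fair 278.8853: forward underpriced → reverse cash-and-carry (short the stock, invest proceeds at r, pay the dividends, go long the forward).
Profit at T = |F_mkt − F*| = |275.36 − 278.8853| = A$3.53 per share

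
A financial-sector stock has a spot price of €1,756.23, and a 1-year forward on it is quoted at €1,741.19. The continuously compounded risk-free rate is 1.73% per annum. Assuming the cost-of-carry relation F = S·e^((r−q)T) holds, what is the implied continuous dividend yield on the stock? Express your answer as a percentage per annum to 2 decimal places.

2.59%

From F = S·e^((r−q)T): (r − q) = ln(F/S)/T
ln(1741.19/1756.23) = ln(0.991436) = -0.008601
(r − q) = -0.008601 / (1) = -0.008601
q = r − ln(F/S)/T = 0.0173 + 0.008601 = 0.025901
q = 2.59%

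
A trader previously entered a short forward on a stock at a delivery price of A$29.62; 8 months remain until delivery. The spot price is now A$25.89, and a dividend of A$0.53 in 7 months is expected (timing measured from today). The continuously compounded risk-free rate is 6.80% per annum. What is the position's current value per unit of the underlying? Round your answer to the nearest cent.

A$2.93

PV(remaining dividends) I = 0.53·e^(−0.0680·7/12) = 0.5094
Current forward F = (S − I)·e^(rT) = (25.89 − 0.5094)·e^(0.0680·8/12) = 25.3806 × 1.046377 = 26.5577
Value (long) = (F − K)·e^(−rT) = (26.5577 − 29.62) × 0.955679 = -2.9266
Short position value = −(long value) = A$2.93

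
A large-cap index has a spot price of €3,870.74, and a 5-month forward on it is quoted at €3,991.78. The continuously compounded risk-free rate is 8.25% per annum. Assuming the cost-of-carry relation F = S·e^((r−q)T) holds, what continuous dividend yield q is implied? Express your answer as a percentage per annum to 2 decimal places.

0.86%

From F = S·e^((r−q)T): (r − q) = ln(F/S)/T
ln(3991.78/3870.74) = ln(1.031271) = 0.030792
(r − q) = 0.030792 / (5/12) = 0.073901
q = r − ln(F/S)/T = 0.0825 − 0.073901 = 0.008599
q = 0.86%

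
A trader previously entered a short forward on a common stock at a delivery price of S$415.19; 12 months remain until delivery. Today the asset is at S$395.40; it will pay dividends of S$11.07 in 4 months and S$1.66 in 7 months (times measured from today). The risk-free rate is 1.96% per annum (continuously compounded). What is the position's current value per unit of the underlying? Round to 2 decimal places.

S$24.37

PV(remaining dividends) I = 11.07·e^(−0.0196·4/12) + 1.66·e^(−0.0196·7/12) = 12.6390
Current forward F = (S − I)·e^(rT) = (395.40 − 12.6390)·e^(0.0196·12/12) = 382.7610 × 1.019793 = 390.3370
Value (long) = (F − K)·e^(−rT) = (390.3370 − 415.19) × 0.980591 = -24.3706
Short position value = −(long value) = S$24.37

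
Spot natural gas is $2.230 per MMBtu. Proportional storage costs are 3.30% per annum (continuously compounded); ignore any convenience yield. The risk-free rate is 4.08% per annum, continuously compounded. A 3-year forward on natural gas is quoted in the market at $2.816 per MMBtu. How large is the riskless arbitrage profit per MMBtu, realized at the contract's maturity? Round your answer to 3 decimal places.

$0.033 per MMBtu

Fair forward: F* = S·e^(carry·T), with carry = (r + u) = 0.0408 + 0.0330 = 0.0738
F* = 2.230 · e^(0.0738 × 3) = 2.230 · e^0.221400 = 2.230 × 1.247822 = $2.7826
Market $2.816 > fair $2.7826: forward overpriced → cash-and-carry (buy spot, short the forward).
At maturity, profit = |F_mkt − F*| = |2.816 − 2.7826| = $0.033 per MMBtu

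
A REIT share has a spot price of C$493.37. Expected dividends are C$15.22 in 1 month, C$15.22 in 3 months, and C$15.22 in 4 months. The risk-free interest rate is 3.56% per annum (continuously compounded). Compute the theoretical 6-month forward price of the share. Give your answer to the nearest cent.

PV(dividends) I = 15.22·e^(−0.0356·1/12) + 15.22·e^(−0.0356·3/12) + 15.22·e^(−0.0356·4/12)
I = 15.1749 + 15.0851 + 15.0405 = 45.3005
F = (S − I)·e^(rT) = (493.37 − 45.3005) · e^(0.0356·6/12)
= 448.0695 · e^0.017800 = 448.0695 × 1.017959 = C$456.12

C$456.12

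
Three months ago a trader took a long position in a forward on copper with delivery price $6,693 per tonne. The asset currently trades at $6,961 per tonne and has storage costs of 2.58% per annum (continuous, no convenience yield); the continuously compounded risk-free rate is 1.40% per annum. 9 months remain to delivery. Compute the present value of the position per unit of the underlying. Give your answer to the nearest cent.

$473.92 per tonne

Current fair forward for the remaining 9 months: F = S·e^((r + u)·T), (r + u) = 0.0140 + 0.0258 = 0.0398
F = 6961 · e^(0.0398 × 9/12) = 6961 × 1.03029998 = 7171.9182
Value of long forward = (F − K)·e^(−rT) = (7171.9182 − 6693) · e^(−0.0140·9/12)
= 478.9182 × 0.98955493 = 473.92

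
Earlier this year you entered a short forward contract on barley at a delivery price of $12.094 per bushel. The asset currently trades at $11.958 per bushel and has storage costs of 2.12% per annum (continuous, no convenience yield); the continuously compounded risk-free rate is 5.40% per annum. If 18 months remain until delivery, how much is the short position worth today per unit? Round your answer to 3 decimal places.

Current fair forward for the remaining 18 months: F = S·e^((r + u)·T), (r + u) = 0.0540 + 0.0212 = 0.0752
F = 11.958 · e^(0.0752 × 18/12) = 11.958 × 1.119408 = 13.3859
Value of long forward = (F − K)·e^(−rT) = (13.3859 − 12.094) · e^(−0.0540·18/12)
= 1.2919 × 0.922194 = 1.191
Short position value = −(long value) = -$1.191

-$1.191 per bushel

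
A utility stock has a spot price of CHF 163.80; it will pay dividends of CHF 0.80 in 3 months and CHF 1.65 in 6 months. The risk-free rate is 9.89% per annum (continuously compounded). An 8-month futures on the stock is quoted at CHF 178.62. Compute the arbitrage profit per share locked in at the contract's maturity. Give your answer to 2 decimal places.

CHF 6.17 per share

PV(dividends) I = 0.80·e^(−0.0989·3/12) + 1.65·e^(−0.0989·6/12) = 2.3509
Fair futures F* = (S − I)·e^(rT) = (163.80 − 2.3509)·e^0.065933 = 161.4491 × 1.068155 = 172.4527
Market CHF 178.62 > fair 172.4527: forward overpriced → cash-and-carry (borrow at r, buy the stock and collect the dividends, short the forward).
Profit at T = |F_mkt − F*| = |178.62 − 172.4527| = CHF 6.17 per share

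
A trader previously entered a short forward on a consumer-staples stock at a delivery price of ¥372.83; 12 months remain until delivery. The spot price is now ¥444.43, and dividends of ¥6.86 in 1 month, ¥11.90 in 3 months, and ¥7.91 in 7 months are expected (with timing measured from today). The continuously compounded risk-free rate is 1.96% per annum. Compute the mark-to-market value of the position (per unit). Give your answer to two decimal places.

PV(remaining dividends) I = 6.86·e^(−0.0196·1/12) + 11.90·e^(−0.0196·3/12) + 7.91·e^(−0.0196·7/12) = 26.5107
Current forward F = (S − I)·e^(rT) = (444.43 − 26.5107)·e^(0.0196·12/12) = 417.9193 × 1.019793 = 426.1912
Value (long) = (F − K)·e^(−rT) = (426.1912 − 372.83) × 0.980591 = 52.3255
Short position value = −(long value) = -¥52.33

-¥52.33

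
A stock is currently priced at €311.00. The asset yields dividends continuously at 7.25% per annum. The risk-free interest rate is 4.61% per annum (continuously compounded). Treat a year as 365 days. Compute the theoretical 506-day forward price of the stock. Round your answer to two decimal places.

€299.82

F = S·e^((r − q)T) = 311.00 · e^((0.0461 − 0.0725) × 506/365)
= 311.00 · e^-0.036598 = 311.00 × 0.964064
F = €299.82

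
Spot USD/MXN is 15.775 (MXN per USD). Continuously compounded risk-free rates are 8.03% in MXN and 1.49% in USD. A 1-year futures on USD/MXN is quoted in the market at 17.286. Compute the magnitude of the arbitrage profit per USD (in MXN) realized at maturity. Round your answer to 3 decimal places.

0.445 per USD (in MXN)

Fair futures: F* = S·e^(carry·T), with carry = (r_MXN − r_USD) = 0.0803 − 0.0149 = 0.0654
F* = 15.775 · e^(0.0654 × 1) = 15.775 · e^0.065400 = 15.775 × 1.067586 = 16.8412
Market 17.286 > fair 16.8412: forward overpriced → cash-and-carry (buy spot, short the forward).
At maturity, profit = |F_mkt − F*| = |17.286 − 16.8412| = 0.445 per USD (in MXN)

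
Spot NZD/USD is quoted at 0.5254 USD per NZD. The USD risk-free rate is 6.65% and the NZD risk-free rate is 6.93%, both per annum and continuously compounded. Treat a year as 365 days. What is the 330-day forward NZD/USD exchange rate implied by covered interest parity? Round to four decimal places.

F = S·e^((r_USD − r_NZD)T) = 0.5254 · e^((0.0665 − 0.0693) × 330/365)
= 0.5254 · e^-0.002532 = 0.5254 × 0.997471
F = 0.5241 USD per NZD

0.5241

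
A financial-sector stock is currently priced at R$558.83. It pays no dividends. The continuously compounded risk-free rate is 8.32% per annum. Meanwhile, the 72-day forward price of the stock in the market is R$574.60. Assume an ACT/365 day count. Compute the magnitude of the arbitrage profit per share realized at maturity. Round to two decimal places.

R$6.52 per share

Fair forward: F* = S·e^(carry·T), with carry = r = 0.0832
F* = 558.83 · e^(0.0832 × 72/365) = 558.83 · e^0.016412 = 558.83 × 1.016547 = R$568.0770
Market R$574.60 > fair R$568.0770: forward overpriced → cash-and-carry (buy spot, short the forward).
At maturity, profit = |F_mkt − F*| = |574.60 − 568.0770| = R$6.52 per share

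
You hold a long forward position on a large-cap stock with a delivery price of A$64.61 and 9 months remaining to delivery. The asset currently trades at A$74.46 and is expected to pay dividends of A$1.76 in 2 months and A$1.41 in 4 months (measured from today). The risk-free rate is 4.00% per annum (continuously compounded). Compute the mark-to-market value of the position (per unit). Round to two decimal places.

A$8.62

PV(remaining dividends) I = 1.76·e^(−0.0400·2/12) + 1.41·e^(−0.0400·4/12) = 3.1396
Current forward F = (S − I)·e^(rT) = (74.46 − 3.1396)·e^(0.0400·9/12) = 71.3204 × 1.030455 = 73.4925
Value (long) = (F − K)·e^(−rT) = (73.4925 − 64.61) × 0.970446 = 8.6200
Value = A$8.62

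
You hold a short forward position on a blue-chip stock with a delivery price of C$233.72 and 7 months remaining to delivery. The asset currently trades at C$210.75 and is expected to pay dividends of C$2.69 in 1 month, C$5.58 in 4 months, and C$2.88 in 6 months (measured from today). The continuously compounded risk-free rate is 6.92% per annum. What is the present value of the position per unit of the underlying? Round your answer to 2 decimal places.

C$24.63

PV(remaining dividends) I = 2.69·e^(−0.0692·1/12) + 5.58·e^(−0.0692·4/12) + 2.88·e^(−0.0692·6/12) = 10.9093
Current forward F = (S − I)·e^(rT) = (210.75 − 10.9093)·e^(0.0692·7/12) = 199.8407 × 1.041192 = 208.0725
Value (long) = (F − K)·e^(−rT) = (208.0725 − 233.72) × 0.960437 = -24.6328
Short position value = −(long value) = C$24.63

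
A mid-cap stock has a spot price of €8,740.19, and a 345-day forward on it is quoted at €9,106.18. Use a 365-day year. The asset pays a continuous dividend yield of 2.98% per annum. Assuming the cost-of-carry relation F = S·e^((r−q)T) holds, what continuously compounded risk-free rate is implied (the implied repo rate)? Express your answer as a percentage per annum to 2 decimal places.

From F = S·e^((r−q)T): (r − q) = ln(F/S)/T
ln(9106.18/8740.19) = ln(1.041874) = 0.041021
(r − q) = 0.041021 / (345/365) = 0.043399
r = ln(F/S)/T + q = 0.043399 + 0.0298 = 0.073199
r = 7.32%

7.32%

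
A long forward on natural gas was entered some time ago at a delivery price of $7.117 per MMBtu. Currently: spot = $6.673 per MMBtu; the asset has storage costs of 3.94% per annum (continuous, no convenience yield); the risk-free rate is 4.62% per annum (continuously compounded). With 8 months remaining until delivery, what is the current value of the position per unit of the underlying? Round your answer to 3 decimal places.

Current fair forward for the remaining 8 months: F = S·e^((r + u)·T), (r + u) = 0.0462 + 0.0394 = 0.0856
F = 6.673 · e^(0.0856 × 8/12) = 6.673 × 1.058726 = 7.0649
Value of long forward = (F − K)·e^(−rT) = (7.0649 − 7.117) · e^(−0.0462·8/12)
= -0.0521 × 0.969669 = -0.051

-$0.051 per MMBtu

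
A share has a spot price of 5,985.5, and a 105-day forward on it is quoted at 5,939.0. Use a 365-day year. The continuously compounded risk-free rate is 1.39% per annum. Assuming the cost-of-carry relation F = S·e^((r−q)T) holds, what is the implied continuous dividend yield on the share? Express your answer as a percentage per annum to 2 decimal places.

4.10%

From F = S·e^((r−q)T): (r − q) = ln(F/S)/T
ln(5939.0/5985.5) = ln(0.992231) = -0.007799
(r − q) = -0.007799 / (105/365) = -0.027111
q = r − ln(F/S)/T = 0.0139 + 0.027111 = 0.041011
q = 4.10%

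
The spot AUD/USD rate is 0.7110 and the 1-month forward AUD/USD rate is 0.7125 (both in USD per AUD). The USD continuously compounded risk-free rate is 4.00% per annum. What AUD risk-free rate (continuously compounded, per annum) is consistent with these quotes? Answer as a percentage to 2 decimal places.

1.47%

F = S·e^((r_USD − r_AUD)T) ⇒ r_AUD = r_USD − ln(F/S)/T
ln(0.7125/0.7110) = 0.002107; /(1/12) = 0.025284
r_AUD = 0.0400 − 0.025284 = 0.014716
r_AUD = 1.47%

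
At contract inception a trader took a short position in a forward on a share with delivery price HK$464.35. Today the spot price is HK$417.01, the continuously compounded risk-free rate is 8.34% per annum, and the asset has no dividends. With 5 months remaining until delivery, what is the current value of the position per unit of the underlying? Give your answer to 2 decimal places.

HK$31.48

Current fair forward for the remaining 5 months: F = S·e^(r·T), r = 0.0834
F = 417.01 · e^(0.0834 × 5/12) = 417.01 × 1.035361 = 431.7559
Value of long forward = (F − K)·e^(−rT) = (431.7559 − 464.35) · e^(−0.0834·5/12)
= -32.5941 × 0.965847 = -31.48
Short position value = −(long value) = HK$31.48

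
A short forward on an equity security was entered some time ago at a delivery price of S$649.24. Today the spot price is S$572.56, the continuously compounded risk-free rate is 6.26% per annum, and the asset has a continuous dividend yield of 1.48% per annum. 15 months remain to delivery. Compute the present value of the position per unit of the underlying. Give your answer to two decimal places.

Current fair forward for the remaining 15 months: F = S·e^((r − q)·T), (r − q) = 0.0626 − 0.0148 = 0.0478
F = 572.56 · e^(0.0478 × 15/12) = 572.56 × 1.061571 = 607.8131
Value of long forward = (F − K)·e^(−rT) = (607.8131 − 649.24) · e^(−0.0626·15/12)
= -41.4269 × 0.924733 = -38.31
Short position value = −(long value) = S$38.31

S$38.31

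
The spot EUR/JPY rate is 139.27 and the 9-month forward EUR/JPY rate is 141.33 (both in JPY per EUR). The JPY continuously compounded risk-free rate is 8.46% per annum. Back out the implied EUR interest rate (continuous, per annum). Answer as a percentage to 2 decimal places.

6.50%

F = S·e^((r_JPY − r_EUR)T) ⇒ r_EUR = r_JPY − ln(F/S)/T
ln(141.33/139.27) = 0.014683; /(9/12) = 0.019577
r_EUR = 0.0846 − 0.019577 = 0.065023
r_EUR = 6.50%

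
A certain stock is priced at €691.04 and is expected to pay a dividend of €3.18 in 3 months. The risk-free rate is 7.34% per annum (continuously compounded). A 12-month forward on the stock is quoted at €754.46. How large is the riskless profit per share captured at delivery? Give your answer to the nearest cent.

€14.15 per share

PV(dividends) I = 3.18·e^(−0.0734·3/12) = 3.1222
Fair forward F* = (S − I)·e^(rT) = (691.04 − 3.1222)·e^0.073400 = 687.9178 × 1.076161 = 740.3103
Market €754.46 > fair 740.3103: forward overpriced → cash-and-carry (borrow at r, buy the stock and collect the dividends, short the forward).
Profit at T = |F_mkt − F*| = |754.46 − 740.3103| = €14.15 per share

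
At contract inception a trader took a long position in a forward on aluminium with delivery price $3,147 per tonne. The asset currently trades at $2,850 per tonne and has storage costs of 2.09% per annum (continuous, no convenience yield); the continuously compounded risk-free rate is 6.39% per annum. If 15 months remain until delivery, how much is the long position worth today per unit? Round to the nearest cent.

Current fair forward for the remaining 15 months: F = S·e^((r + u)·T), (r + u) = 0.0639 + 0.0209 = 0.0848
F = 2850 · e^(0.0848 × 15/12) = 2850 × 1.11182188 = 3168.6924
Value of long forward = (F − K)·e^(−rT) = (3168.6924 − 3147) · e^(−0.0639·15/12)
= 21.6924 × 0.92323174 = 20.03

$20.03 per tonne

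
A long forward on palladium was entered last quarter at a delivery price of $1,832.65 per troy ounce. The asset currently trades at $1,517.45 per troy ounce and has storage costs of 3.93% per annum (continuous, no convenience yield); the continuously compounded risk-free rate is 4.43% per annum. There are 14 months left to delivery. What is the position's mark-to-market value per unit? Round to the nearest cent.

-$151.69 per troy ounce

Current fair forward for the remaining 14 months: F = S·e^((r + u)·T), (r + u) = 0.0443 + 0.0393 = 0.0836
F = 1517.45 · e^(0.0836 × 14/12) = 1517.45 × 1.10244819 = 1672.9100
Value of long forward = (F − K)·e^(−rT) = (1672.9100 − 1832.65) · e^(−0.0443·14/12)
= -159.7400 × 0.94962954 = -151.69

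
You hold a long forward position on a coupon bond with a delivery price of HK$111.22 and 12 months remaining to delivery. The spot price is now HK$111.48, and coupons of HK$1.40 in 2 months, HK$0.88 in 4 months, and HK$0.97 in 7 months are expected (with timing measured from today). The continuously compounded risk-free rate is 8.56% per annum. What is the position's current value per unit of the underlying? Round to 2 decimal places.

HK$6.23

PV(remaining coupons) I = 1.40·e^(−0.0856·2/12) + 0.88·e^(−0.0856·4/12) + 0.97·e^(−0.0856·7/12) = 3.1582
Current forward F = (S − I)·e^(rT) = (111.48 − 3.1582)·e^(0.0856·12/12) = 108.3218 × 1.089370 = 118.0025
Value (long) = (F − K)·e^(−rT) = (118.0025 − 111.22) × 0.917961 = 6.2261
Value = HK$6.23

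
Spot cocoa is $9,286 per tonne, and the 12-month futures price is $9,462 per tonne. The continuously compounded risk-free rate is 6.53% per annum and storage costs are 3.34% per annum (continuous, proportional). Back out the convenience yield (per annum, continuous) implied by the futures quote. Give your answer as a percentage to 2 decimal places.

7.99%

F = S·e^((r+u−y)T) ⇒ (r+u−y) = ln(F/S)/T
ln(9462/9286) = 0.018776; /T ⇒ 0.018776
y = r + u − ln(F/S)/T = 0.0653 + 0.0334 − 0.018776 = 0.079924
y = 7.99%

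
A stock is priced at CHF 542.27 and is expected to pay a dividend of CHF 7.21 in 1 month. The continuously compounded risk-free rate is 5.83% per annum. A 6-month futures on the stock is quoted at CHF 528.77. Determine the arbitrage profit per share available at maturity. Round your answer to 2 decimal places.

PV(dividends) I = 7.21·e^(−0.0583·1/12) = 7.1751
Fair futures F* = (S − I)·e^(rT) = (542.27 − 7.1751)·e^0.029150 = 535.0949 × 1.029579 = 550.9225
Market CHF 528.77 < fair 550.9225: forward underpriced → reverse cash-and-carry (short the stock, invest proceeds at r, pay the dividends, go long the forward).
Profit at T = |F_mkt − F*| = |528.77 − 550.9225| = CHF 22.15 per share

CHF 22.15 per share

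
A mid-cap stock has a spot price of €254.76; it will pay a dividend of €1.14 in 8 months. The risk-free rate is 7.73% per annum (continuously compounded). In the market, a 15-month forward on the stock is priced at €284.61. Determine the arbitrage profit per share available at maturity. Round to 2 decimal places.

€5.20 per share

PV(dividends) I = 1.14·e^(−0.0773·8/12) = 1.0827
Fair forward F* = (S − I)·e^(rT) = (254.76 − 1.0827)·e^0.096625 = 253.6773 × 1.101447 = 279.4121
Market €284.61 > fair 279.4121: forward overpriced → cash-and-carry (borrow at r, buy the stock and collect the dividends, short the forward).
Profit at T = |F_mkt − F*| = |284.61 − 279.4121| = €5.20 per share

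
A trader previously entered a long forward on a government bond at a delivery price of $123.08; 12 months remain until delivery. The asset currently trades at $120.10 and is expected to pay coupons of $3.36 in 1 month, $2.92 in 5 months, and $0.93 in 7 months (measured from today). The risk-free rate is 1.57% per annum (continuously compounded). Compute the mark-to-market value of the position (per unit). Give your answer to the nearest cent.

-$8.24

PV(remaining coupons) I = 3.36·e^(−0.0157·1/12) + 2.92·e^(−0.0157·5/12) + 0.93·e^(−0.0157·7/12) = 7.1781
Current forward F = (S − I)·e^(rT) = (120.10 − 7.1781)·e^(0.0157·12/12) = 112.9219 × 1.015824 = 114.7088
Value (long) = (F − K)·e^(−rT) = (114.7088 − 123.08) × 0.984423 = -8.2408
Value = -$8.24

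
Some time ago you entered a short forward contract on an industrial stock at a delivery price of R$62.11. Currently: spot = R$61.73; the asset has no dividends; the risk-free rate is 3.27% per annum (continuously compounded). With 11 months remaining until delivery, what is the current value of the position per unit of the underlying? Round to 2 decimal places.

-R$1.45

Current fair forward for the remaining 11 months: F = S·e^(r·T), r = 0.0327
F = 61.73 · e^(0.0327 × 11/12) = 61.73 × 1.030429 = 63.6084
Value of long forward = (F − K)·e^(−rT) = (63.6084 − 62.11) · e^(−0.0327·11/12)
= 1.4984 × 0.970470 = 1.45
Short position value = −(long value) = -R$1.45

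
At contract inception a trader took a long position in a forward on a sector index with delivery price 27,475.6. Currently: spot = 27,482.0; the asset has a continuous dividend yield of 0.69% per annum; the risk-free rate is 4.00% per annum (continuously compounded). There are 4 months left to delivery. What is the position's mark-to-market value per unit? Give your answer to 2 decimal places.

307.17

Current fair forward for the remaining 4 months: F = S·e^((r − q)·T), (r − q) = 0.0400 − 0.0069 = 0.0331
F = 27482.0 · e^(0.0331 × 4/12) = 27482.0 × 1.01109443 = 27786.8971
Value of long forward = (F − K)·e^(−rT) = (27786.8971 − 27475.6) · e^(−0.0400·4/12)
= 311.2971 × 0.98675516 = 307.17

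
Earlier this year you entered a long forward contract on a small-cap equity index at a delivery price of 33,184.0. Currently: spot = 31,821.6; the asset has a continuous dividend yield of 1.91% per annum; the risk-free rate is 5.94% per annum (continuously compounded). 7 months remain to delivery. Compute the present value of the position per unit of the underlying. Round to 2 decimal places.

-584.84

Current fair forward for the remaining 7 months: F = S·e^((r − q)·T), (r − q) = 0.0594 − 0.0191 = 0.0403
F = 31821.6 · e^(0.0403 × 7/12) = 31821.6 × 1.02378683 = 32578.5350
Value of long forward = (F − K)·e^(−rT) = (32578.5350 − 33184.0) · e^(−0.0594·7/12)
= -605.4650 × 0.96594344 = -584.84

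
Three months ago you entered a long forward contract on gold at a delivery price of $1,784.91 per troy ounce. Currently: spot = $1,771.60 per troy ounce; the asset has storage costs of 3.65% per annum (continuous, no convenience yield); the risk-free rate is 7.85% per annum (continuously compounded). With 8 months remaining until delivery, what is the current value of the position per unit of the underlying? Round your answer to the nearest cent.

$121.34 per troy ounce

Current fair forward for the remaining 8 months: F = S·e^((r + u)·T), (r + u) = 0.0785 + 0.0365 = 0.1150
F = 1771.60 · e^(0.1150 × 8/12) = 1771.60 × 1.07968212 = 1912.7648
Value of long forward = (F − K)·e^(−rT) = (1912.7648 − 1784.91) · e^(−0.0785·8/12)
= 127.8548 × 0.94901248 = 121.34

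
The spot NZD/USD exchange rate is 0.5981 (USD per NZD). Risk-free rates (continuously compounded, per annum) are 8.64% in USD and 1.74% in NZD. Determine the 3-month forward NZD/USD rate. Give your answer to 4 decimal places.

0.6085

F = S·e^((r_USD − r_NZD)T) = 0.5981 · e^((0.0864 − 0.0174) × 3/12)
= 0.5981 · e^0.017250 = 0.5981 × 1.017400
F = 0.6085 USD per NZD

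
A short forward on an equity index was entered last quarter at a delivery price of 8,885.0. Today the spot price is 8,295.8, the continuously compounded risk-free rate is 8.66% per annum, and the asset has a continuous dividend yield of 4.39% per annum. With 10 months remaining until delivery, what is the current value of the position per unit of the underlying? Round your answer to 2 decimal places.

268.59

Current fair forward for the remaining 10 months: F = S·e^((r − q)·T), (r − q) = 0.0866 − 0.0439 = 0.0427
F = 8295.8 · e^(0.0427 × 10/12) = 8295.8 × 1.03622400 = 8596.3071
Value of long forward = (F − K)·e^(−rT) = (8596.3071 − 8885.0) · e^(−0.0866·10/12)
= -288.6929 × 0.93037582 = -268.59
Short position value = −(long value) = 268.59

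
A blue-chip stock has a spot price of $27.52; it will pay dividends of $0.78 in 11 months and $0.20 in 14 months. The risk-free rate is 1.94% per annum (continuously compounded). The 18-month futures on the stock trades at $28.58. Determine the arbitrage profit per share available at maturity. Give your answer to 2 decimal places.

$1.24 per share

PV(dividends) I = 0.78·e^(−0.0194·11/12) + 0.20·e^(−0.0194·14/12) = 0.9618
Fair futures F* = (S − I)·e^(rT) = (27.52 − 0.9618)·e^0.029100 = 26.5582 × 1.029528 = 27.3424
Market $28.58 > fair 27.3424: forward overpriced → cash-and-carry (borrow at r, buy the stock and collect the dividends, short the forward).
Profit at T = |F_mkt − F*| = |28.58 − 27.3424| = $1.24 per share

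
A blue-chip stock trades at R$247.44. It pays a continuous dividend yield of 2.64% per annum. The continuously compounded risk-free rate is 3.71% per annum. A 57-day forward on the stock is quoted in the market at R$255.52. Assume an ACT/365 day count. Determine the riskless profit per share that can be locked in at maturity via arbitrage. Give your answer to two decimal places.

R$7.67 per share

Fair forward: F* = S·e^(carry·T), with carry = (r − q) = 0.0371 − 0.0264 = 0.0107
F* = 247.44 · e^(0.0107 × 57/365) = 247.44 · e^0.001671 = 247.44 × 1.001672 = R$247.8537
Market R$255.52 > fair R$247.8537: forward overpriced → cash-and-carry (buy spot, short the forward).
At maturity, profit = |F_mkt − F*| = |255.52 − 247.8537| = R$7.67 per share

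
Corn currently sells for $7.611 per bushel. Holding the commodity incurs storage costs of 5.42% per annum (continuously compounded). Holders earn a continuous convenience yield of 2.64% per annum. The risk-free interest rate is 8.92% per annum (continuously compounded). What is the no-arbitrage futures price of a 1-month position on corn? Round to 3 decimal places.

$7.686 per bushel

Net carry = r + u − y = 0.0892 + 0.0542 − 0.0264 = 0.1170
F = S·e^((r+u−y)T) = 7.611 · e^(0.1170 × 1/12) = 7.611 · e^0.009750
= 7.611 × 1.009798 = $7.686 per bushel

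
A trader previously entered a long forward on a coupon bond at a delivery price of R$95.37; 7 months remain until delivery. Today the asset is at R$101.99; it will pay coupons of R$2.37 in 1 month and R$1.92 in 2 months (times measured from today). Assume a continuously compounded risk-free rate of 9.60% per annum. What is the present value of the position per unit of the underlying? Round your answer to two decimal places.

PV(remaining coupons) I = 2.37·e^(−0.0960·1/12) + 1.92·e^(−0.0960·2/12) = 4.2406
Current forward F = (S − I)·e^(rT) = (101.99 − 4.2406)·e^(0.0960·7/12) = 97.7494 × 1.057598 = 103.3796
Value (long) = (F − K)·e^(−rT) = (103.3796 − 95.37) × 0.945539 = 7.5734
Value = R$7.57

R$7.57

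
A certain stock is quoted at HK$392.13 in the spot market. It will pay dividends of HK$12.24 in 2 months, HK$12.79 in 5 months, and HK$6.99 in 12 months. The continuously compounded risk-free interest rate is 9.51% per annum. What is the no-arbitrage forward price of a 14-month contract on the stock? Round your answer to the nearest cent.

HK$403.84

PV(dividends) I = 12.24·e^(−0.0951·2/12) + 12.79·e^(−0.0951·5/12) + 6.99·e^(−0.0951·12/12)
I = 12.0475 + 12.2931 + 6.3559 = 30.6965
F = (S − I)·e^(rT) = (392.13 − 30.6965) · e^(0.0951·14/12)
= 361.4335 · e^0.110950 = 361.4335 × 1.117339 = HK$403.84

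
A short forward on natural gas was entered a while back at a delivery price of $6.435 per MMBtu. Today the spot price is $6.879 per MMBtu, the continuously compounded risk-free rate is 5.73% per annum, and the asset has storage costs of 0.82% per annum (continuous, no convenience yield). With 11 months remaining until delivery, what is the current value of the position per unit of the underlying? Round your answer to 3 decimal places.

-$0.825 per MMBtu

Current fair forward for the remaining 11 months: F = S·e^((r + u)·T), (r + u) = 0.0573 + 0.0082 = 0.0655
F = 6.879 · e^(0.0655 × 11/12) = 6.879 × 1.061881 = 7.3047
Value of long forward = (F − K)·e^(−rT) = (7.3047 − 6.435) · e^(−0.0573·11/12)
= 0.8697 × 0.948831 = 0.825
Short position value = −(long value) = -$0.825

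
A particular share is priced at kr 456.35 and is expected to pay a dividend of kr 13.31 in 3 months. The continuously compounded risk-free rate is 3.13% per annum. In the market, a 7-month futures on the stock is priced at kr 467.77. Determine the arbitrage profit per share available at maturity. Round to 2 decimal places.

PV(dividends) I = 13.31·e^(−0.0313·3/12) = 13.2063
Fair futures F* = (S − I)·e^(rT) = (456.35 − 13.2063)·e^0.018258 = 443.1437 × 1.018426 = 451.3091
Market kr 467.77 > fair 451.3091: forward overpriced → cash-and-carry (borrow at r, buy the stock and collect the dividends, short the forward).
Profit at T = |F_mkt − F*| = |467.77 − 451.3091| = kr 16.46 per share

kr 16.46 per share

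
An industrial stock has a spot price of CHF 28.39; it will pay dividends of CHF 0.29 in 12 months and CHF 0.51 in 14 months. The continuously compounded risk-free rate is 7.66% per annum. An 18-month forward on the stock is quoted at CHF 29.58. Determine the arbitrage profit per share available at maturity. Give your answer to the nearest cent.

PV(dividends) I = 0.29·e^(−0.0766·12/12) + 0.51·e^(−0.0766·14/12) = 0.7350
Fair forward F* = (S − I)·e^(rT) = (28.39 − 0.7350)·e^0.114900 = 27.6550 × 1.121761 = 31.0223
Market CHF 29.58 < fair 31.0223: forward underpriced → reverse cash-and-carry (short the stock, invest proceeds at r, pay the dividends, go long the forward).
Profit at T = |F_mkt − F*| = |29.58 − 31.0223| = CHF 1.44 per share

CHF 1.44 per share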